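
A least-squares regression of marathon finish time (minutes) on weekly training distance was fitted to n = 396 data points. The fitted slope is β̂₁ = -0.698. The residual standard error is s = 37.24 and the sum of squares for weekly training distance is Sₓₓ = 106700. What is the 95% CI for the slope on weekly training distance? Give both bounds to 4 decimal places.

SE(β̂₁) = s/√Sₓₓ = 37.24/√106700 = 0.114006.
df = n − 2 = 394.
t* = t_{0.025, 394} = 1.966003.
Margin = t* × SE = 1.966003 × 0.114006 = 0.224136.
CI: -0.698 ± 0.224136 → (-0.9221, -0.4739).
With 95% confidence, each one-unit increase in weekly training distance is associated with a change of between -0.9221 and -0.4739 minutes in marathon finish time.

(-0.9221, -0.4739)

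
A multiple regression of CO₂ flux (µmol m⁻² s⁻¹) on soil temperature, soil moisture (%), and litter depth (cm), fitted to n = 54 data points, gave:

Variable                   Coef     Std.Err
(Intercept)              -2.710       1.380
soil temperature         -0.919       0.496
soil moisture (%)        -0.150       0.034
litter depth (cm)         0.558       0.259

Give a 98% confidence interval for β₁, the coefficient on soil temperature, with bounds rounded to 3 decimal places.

Read off: b = -0.919, SE = 0.496 for soil temperature.
df = n − k − 1 = 54 − 3 − 1 = 50.
t* = t_{0.01, 50} = 2.403272.
Margin = t* × SE = 2.403272 × 0.496 = 1.19202.
CI: -0.919 ± 1.19202 → (-2.111, 0.273).

(-2.111, 0.273)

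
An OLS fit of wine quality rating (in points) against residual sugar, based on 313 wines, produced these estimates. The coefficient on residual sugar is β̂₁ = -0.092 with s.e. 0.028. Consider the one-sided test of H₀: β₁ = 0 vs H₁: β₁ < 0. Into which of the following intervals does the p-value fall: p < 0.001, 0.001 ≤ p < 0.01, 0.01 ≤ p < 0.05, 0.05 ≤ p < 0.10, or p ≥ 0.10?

t = -0.092 / 0.028 = -3.286.
df = n − 2 = 313 − 2 = 311.
One-sided p = P(T_{311} < t) ≈ 0.0006.
So p < 0.001.

p < 0.001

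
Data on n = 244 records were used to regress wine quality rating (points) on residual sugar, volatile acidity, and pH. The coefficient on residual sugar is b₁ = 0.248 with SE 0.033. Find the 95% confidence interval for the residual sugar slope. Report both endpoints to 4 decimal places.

(0.1830, 0.3130)

df = n − k − 1 = 244 − 3 − 1 = 240.
t* = t_{0.025, 240} = 1.969898.
Margin = t* × SE = 1.969898 × 0.033 = 0.065007.
CI: 0.248 ± 0.065007 → (0.1830, 0.3130).
With 95% confidence, each one-unit increase in residual sugar is associated with a change of between 0.1830 and 0.3130 points in wine quality rating, holding the other predictors fixed.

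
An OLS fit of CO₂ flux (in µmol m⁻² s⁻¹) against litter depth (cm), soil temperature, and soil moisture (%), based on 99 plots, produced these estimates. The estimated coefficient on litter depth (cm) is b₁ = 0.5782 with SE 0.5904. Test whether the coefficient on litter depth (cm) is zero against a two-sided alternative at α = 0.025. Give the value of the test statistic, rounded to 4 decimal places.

t = 0.9793

H₀: β₁ = 0 vs H₁: β₁ ≠ 0.
t = (b₁ − β₁⁰)/SE = 0.5782 / 0.5904 = 0.9793.
df = n − k − 1 = 99 − 3 − 1 = 95.
Two-sided p ≈ 0.3299, which is ≥ 0.025, so fail to reject H₀.
The data do not give significant evidence of an association between litter depth (cm) and CO₂ flux, after adjusting for the other predictors.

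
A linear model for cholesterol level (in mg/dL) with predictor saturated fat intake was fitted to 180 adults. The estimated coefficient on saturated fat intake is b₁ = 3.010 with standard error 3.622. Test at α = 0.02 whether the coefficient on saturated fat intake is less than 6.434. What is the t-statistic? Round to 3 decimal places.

H₀: β₁ = 6.434 vs H₁: β₁ < 6.434.
t = (b₁ − β₁⁰)/SE = (3.010 − 6.434) / 3.622 = -0.945.
df = n − 2 = 180 − 2 = 178.
One-sided p ≈ 0.1729, which is ≥ 0.02, so fail to reject H₀.
The data do not give significant evidence that the true slope on saturated fat intake is below 6.434 mg/dL per unit.

t = -0.945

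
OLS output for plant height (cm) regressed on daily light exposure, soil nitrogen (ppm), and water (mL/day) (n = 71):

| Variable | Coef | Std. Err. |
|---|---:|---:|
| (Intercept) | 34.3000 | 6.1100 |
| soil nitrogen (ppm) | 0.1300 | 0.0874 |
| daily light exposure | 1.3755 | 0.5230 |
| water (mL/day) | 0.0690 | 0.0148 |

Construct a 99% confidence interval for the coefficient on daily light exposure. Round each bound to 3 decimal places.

(-0.011, 2.762)

Read off: b = 1.3755, SE = 0.5230 for daily light exposure.
df = n − k − 1 = 71 − 3 − 1 = 67.
t* = t_{0.005, 67} = 2.65122.
Margin = t* × SE = 2.65122 × 0.5230 = 1.38659.
CI: 1.3755 ± 1.38659 → (-0.011, 2.762).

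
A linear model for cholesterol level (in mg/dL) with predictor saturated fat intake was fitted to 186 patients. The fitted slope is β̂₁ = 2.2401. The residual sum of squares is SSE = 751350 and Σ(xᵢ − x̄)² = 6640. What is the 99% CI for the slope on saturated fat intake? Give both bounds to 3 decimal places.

MSE = SSE/(n − 2) = 751350/184 = 4083.42.
SE(β̂₁) = √(MSE/Sₓₓ) = √(4083.42/6640) = 0.784202.
df = n − 2 = 184.
t* = t_{0.005, 184} = 2.602813.
Margin = t* × SE = 2.602813 × 0.784202 = 2.04113.
CI: 2.2401 ± 2.04113 → (0.199, 4.281).
With 99% confidence, each one-unit increase in saturated fat intake is associated with a change of between 0.199 and 4.281 mg/dL in cholesterol level.

(0.199, 4.281)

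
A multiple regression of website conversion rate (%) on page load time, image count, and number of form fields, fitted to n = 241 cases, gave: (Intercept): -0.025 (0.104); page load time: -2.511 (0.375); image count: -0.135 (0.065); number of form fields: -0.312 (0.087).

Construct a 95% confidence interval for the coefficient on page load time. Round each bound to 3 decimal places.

(-3.250, -1.772)

Read off: b = -2.511, SE = 0.375 for page load time.
df = n − k − 1 = 241 − 3 − 1 = 237.
t* = t_{0.025, 237} = 1.970024.
Margin = t* × SE = 1.970024 × 0.375 = 0.73876.
CI: -2.511 ± 0.73876 → (-3.250, -1.772).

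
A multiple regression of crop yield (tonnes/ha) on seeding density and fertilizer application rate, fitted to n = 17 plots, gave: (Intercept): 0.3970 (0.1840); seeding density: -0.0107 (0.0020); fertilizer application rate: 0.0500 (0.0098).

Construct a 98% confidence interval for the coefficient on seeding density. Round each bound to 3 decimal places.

Read off: b = -0.0107, SE = 0.0020 for seeding density.
df = n − k − 1 = 17 − 2 − 1 = 14.
t* = t_{0.01, 14} = 2.624494.
Margin = t* × SE = 2.624494 × 0.0020 = 0.00525.
CI: -0.0107 ± 0.00525 → (-0.016, -0.005).

(-0.016, -0.005)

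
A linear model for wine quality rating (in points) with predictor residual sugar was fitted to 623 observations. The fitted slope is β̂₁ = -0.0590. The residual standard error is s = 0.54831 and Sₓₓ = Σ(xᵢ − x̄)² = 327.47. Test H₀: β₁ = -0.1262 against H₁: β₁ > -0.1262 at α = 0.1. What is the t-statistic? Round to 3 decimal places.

SE(β̂₁) = s/√Sₓₓ = 0.54831/√327.47 = 0.0302998.
t = (-0.0590 − (-0.1262)) / 0.0302998 = 2.218.
df = n − 2 = 621.
One-sided p ≈ 0.0135, which is < 0.1, so reject H₀.
There is evidence that the true slope on residual sugar exceeds -0.1262 points per unit.

t = 2.218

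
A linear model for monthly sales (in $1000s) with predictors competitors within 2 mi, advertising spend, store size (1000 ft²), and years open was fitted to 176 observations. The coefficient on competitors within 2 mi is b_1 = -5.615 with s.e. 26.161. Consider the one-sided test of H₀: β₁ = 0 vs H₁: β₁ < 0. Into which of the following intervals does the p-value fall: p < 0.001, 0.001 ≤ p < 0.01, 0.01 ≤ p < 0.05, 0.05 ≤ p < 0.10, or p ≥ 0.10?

p ≥ 0.10

t = -5.615 / 26.161 = -0.215.
df = n − k − 1 = 176 − 4 − 1 = 171.
One-sided p = P(T_{171} < t) ≈ 0.4152.
So p ≥ 0.10.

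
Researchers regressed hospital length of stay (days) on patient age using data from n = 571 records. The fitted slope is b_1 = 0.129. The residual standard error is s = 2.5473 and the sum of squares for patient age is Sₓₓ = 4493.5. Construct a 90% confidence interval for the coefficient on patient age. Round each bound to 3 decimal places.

SE(b_1) = s/√Sₓₓ = 2.5473/√4493.5 = 0.0380004.
df = n − 2 = 569.
t* = t_{0.05, 569} = 1.647536.
Margin = t* × SE = 1.647536 × 0.0380004 = 0.06261.
CI: 0.129 ± 0.06261 → (0.066, 0.192).
With 90% confidence, each one-unit increase in patient age is associated with a change of between 0.066 and 0.192 days in hospital length of stay.

(0.066, 0.192)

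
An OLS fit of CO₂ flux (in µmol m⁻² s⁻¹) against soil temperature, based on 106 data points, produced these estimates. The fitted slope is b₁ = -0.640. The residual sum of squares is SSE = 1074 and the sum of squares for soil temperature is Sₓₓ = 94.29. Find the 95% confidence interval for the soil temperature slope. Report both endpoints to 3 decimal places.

(-1.296, 0.016)

MSE = SSE/(n − 2) = 1074/104 = 10.3269.
SE(b₁) = √(MSE/Sₓₓ) = √(10.3269/94.29) = 0.330943.
df = n − 2 = 104.
t* = t_{0.025, 104} = 1.983038.
Margin = t* × SE = 1.983038 × 0.330943 = 0.65627.
CI: -0.640 ± 0.65627 → (-1.296, 0.016).
With 95% confidence, each one-unit increase in soil temperature is associated with a change of between -1.296 and 0.016 µmol m⁻² s⁻¹ in CO₂ flux.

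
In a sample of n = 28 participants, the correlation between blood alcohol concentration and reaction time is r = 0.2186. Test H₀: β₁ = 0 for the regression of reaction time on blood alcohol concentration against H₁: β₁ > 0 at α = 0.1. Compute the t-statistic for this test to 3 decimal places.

t = r·√(n − 2)/√(1 − r²) = 0.2186·√26/√0.952214 = 1.142.
df = n − 2 = 26.
One-sided p ≈ 0.1319, which is ≥ 0.1, so fail to reject H₀.
The data do not give significant evidence of a linear association between blood alcohol concentration and reaction time.

t = 1.142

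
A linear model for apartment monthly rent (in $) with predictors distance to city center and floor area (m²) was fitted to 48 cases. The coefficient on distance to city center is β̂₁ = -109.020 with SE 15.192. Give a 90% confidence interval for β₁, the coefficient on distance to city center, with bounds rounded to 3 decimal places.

(-134.534, -83.506)

df = n − k − 1 = 48 − 2 − 1 = 45.
t* = t_{0.05, 45} = 1.679427.
Margin = t* × SE = 1.679427 × 15.192 = 25.51386.
CI: -109.020 ± 25.51386 → (-134.534, -83.506).
With 90% confidence, each one-unit increase in distance to city center is associated with a change of between -134.534 and -83.506 $ in apartment monthly rent, holding the other predictors fixed.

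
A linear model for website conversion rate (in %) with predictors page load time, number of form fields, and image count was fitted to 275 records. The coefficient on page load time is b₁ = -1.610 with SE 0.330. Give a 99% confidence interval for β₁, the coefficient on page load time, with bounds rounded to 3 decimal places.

df = n − k − 1 = 275 − 3 − 1 = 271.
t* = t_{0.005, 271} = 2.594092.
Margin = t* × SE = 2.594092 × 0.330 = 0.85605.
CI: -1.610 ± 0.85605 → (-2.466, -0.754).
With 99% confidence, each one-unit increase in page load time is associated with a change of between -2.466 and -0.754 % in website conversion rate, holding the other predictors fixed.

(-2.466, -0.754)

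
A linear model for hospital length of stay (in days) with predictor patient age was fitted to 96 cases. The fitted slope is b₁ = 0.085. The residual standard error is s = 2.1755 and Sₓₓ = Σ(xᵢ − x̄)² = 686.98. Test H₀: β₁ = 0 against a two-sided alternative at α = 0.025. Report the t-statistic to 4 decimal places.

t = 1.0241

SE(b₁) = s/√Sₓₓ = 2.1755/√686.98 = 0.0830017.
t = 0.085 / 0.0830017 = 1.0241.
df = n − 2 = 94.
Two-sided p ≈ 0.3084, which is ≥ 0.025, so fail to reject H₀.
The data do not give significant evidence of an association between patient age and hospital length of stay.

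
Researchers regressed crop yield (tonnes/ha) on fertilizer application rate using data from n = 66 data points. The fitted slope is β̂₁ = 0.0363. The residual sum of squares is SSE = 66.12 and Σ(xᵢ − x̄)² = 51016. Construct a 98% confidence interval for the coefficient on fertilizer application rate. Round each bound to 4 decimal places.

MSE = SSE/(n − 2) = 66.12/64 = 1.03313.
SE(β̂₁) = √(MSE/Sₓₓ) = √(1.03313/51016) = 0.00450011.
df = n − 2 = 64.
t* = t_{0.01, 64} = 2.386037.
Margin = t* × SE = 2.386037 × 0.00450011 = 0.010737.
CI: 0.0363 ± 0.010737 → (0.0256, 0.0470).
With 98% confidence, each one-unit increase in fertilizer application rate is associated with a change of between 0.0256 and 0.0470 tonnes/ha in crop yield.

(0.0256, 0.0470)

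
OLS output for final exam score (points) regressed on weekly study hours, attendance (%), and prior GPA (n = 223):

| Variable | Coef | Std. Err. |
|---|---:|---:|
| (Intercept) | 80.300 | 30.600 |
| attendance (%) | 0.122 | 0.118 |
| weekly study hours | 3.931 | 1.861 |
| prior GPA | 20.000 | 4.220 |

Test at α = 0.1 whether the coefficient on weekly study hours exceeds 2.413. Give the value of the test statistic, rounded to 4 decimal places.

Read off: b = 3.931, SE = 1.861 for weekly study hours.
H₀: β₁ = 2.413 vs H₁: β₁ > 2.413.
t = (3.931 − 2.413) / 1.861 = 0.8157.
df = n − k − 1 = 223 − 3 − 1 = 219.
One-sided p ≈ 0.2078, which is ≥ 0.1, so fail to reject H₀.
The data do not give significant evidence that the true slope on weekly study hours exceeds 2.413 points per unit, holding the other predictors fixed.

t = 0.8157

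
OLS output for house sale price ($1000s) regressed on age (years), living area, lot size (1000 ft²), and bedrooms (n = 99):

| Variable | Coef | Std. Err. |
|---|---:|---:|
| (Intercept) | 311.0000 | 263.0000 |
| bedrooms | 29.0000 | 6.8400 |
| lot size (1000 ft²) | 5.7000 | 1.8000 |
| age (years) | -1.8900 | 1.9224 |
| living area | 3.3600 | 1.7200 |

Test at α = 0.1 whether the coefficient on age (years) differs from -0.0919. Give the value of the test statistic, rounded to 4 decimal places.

t = -0.9353

Read off: b = -1.8900, SE = 1.9224 for age (years).
H₀: β₁ = -0.0919 vs H₁: β₁ ≠ -0.0919.
t = (-1.8900 − (-0.0919)) / 1.9224 = -0.9353.
df = n − k − 1 = 99 − 4 − 1 = 94.
Two-sided p ≈ 0.3520, which is ≥ 0.1, so fail to reject H₀.
The data are consistent with a true slope of -0.0919 $1000s per unit of age (years), holding the other predictors fixed.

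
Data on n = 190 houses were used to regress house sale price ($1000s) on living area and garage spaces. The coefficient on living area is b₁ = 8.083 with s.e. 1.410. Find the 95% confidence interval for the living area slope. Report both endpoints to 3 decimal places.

df = n − k − 1 = 190 − 2 − 1 = 187.
t* = t_{0.025, 187} = 1.972731.
Margin = t* × SE = 1.972731 × 1.410 = 2.78155.
CI: 8.083 ± 2.78155 → (5.301, 10.865).
With 95% confidence, each one-unit increase in living area is associated with a change of between 5.301 and 10.865 $1000s in house sale price, holding the other predictors fixed.

(5.301, 10.865)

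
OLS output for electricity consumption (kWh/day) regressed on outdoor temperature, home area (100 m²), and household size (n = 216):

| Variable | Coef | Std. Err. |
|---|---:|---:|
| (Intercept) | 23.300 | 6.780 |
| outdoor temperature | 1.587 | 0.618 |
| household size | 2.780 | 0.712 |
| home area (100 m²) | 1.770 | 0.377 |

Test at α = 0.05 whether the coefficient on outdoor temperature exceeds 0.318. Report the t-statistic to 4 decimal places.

Read off: b = 1.587, SE = 0.618 for outdoor temperature.
H₀: β₁ = 0.318 vs H₁: β₁ > 0.318.
t = (1.587 − 0.318) / 0.618 = 2.0534.
df = n − k − 1 = 216 − 3 − 1 = 212.
One-sided p ≈ 0.0206, which is < 0.05, so reject H₀.
There is evidence that the true slope on outdoor temperature exceeds 0.318 kWh/day per unit, holding the other predictors fixed.

t = 2.0534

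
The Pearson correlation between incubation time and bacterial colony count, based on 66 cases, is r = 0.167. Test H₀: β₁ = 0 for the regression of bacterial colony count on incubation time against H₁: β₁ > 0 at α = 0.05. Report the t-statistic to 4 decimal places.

t = 1.3550

t = r·√(n − 2)/√(1 − r²) = 0.167·√64/√0.972111 = 1.3550.
df = n − 2 = 64.
One-sided p ≈ 0.0901, which is ≥ 0.05, so fail to reject H₀.
The data do not give significant evidence of a linear association between incubation time and bacterial colony count.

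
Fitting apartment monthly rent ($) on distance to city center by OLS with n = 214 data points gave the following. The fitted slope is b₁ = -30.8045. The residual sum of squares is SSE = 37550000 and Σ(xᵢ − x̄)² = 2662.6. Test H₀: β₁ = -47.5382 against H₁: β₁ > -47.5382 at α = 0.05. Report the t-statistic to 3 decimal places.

t = 2.052

MSE = SSE/(n − 2) = 37550000/212 = 177123.
SE(b₁) = √(MSE/Sₓₓ) = √(177123/2662.6) = 8.15613.
t = (-30.8045 − (-47.5382)) / 8.15613 = 2.052.
df = n − 2 = 212.
One-sided p ≈ 0.0207, which is < 0.05, so reject H₀.
There is evidence that the true slope on distance to city center exceeds -47.5382 $ per unit.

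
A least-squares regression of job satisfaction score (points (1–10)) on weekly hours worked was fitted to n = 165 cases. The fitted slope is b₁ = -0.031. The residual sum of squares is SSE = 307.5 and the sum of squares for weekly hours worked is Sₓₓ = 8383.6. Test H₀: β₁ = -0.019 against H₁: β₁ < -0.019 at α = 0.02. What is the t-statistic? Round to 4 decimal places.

t = -0.8000

MSE = SSE/(n − 2) = 307.5/163 = 1.8865.
SE(b₁) = √(MSE/Sₓₓ) = √(1.8865/8383.6) = 0.0150008.
t = (-0.031 − (-0.019)) / 0.0150008 = -0.8000.
df = n − 2 = 163.
One-sided p ≈ 0.2124, which is ≥ 0.02, so fail to reject H₀.
The data do not give significant evidence that the true slope on weekly hours worked is below -0.019 points (1–10) per unit.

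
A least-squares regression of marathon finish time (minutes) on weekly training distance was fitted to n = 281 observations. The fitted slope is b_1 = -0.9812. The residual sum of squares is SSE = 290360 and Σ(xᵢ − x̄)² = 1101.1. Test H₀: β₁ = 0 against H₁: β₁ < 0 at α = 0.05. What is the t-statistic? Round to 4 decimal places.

t = -1.0093

MSE = SSE/(n − 2) = 290360/279 = 1040.72.
SE(b_1) = √(MSE/Sₓₓ) = √(1040.72/1101.1) = 0.972194.
t = -0.9812 / 0.972194 = -1.0093.
df = n − 2 = 279.
One-sided p ≈ 0.1569, which is ≥ 0.05, so fail to reject H₀.
The data do not give significant evidence that the true slope on weekly training distance is negative.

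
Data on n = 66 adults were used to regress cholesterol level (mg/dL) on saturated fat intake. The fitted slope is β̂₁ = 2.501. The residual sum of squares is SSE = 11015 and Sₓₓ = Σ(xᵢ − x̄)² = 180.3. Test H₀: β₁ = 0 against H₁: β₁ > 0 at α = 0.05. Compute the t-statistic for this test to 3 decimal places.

MSE = SSE/(n − 2) = 11015/64 = 172.109.
SE(β̂₁) = √(MSE/Sₓₓ) = √(172.109/180.3) = 0.977022.
t = 2.501 / 0.977022 = 2.560.
df = n − 2 = 64.
One-sided p ≈ 0.0064, which is < 0.05, so reject H₀.
There is evidence that the true slope on saturated fat intake is positive.

t = 2.560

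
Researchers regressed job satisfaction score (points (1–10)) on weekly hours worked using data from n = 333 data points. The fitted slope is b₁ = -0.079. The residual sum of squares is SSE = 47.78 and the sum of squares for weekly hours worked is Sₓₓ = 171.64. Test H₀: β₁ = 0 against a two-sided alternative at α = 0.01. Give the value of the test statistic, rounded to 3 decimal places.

MSE = SSE/(n − 2) = 47.78/331 = 0.14435.
SE(b₁) = √(MSE/Sₓₓ) = √(0.14435/171.64) = 0.0290001.
t = -0.079 / 0.0290001 = -2.724.
df = n − 2 = 331.
Two-sided p ≈ 0.0068, which is < 0.01, so reject H₀.
There is evidence that weekly hours worked is associated with job satisfaction score.

t = -2.724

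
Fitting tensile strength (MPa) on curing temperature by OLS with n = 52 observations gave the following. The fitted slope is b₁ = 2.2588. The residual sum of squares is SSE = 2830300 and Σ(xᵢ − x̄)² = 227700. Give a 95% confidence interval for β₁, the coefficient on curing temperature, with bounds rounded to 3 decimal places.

(1.257, 3.260)

MSE = SSE/(n − 2) = 2830300/50 = 56606.
SE(b₁) = √(MSE/Sₓₓ) = √(56606/227700) = 0.498597.
df = n − 2 = 50.
t* = t_{0.025, 50} = 2.008559.
Margin = t* × SE = 2.008559 × 0.498597 = 1.00146.
CI: 2.2588 ± 1.00146 → (1.257, 3.260).
With 95% confidence, each one-unit increase in curing temperature is associated with a change of between 1.257 and 3.260 MPa in tensile strength.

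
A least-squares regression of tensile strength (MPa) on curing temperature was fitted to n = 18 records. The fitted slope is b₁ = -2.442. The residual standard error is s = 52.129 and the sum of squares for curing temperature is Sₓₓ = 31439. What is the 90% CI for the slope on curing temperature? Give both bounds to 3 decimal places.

SE(b₁) = s/√Sₓₓ = 52.129/√31439 = 0.293998.
df = n − 2 = 16.
t* = t_{0.05, 16} = 1.745884.
Margin = t* × SE = 1.745884 × 0.293998 = 0.51329.
CI: -2.442 ± 0.51329 → (-2.955, -1.929).
With 90% confidence, each one-unit increase in curing temperature is associated with a change of between -2.955 and -1.929 MPa in tensile strength.

(-2.955, -1.929)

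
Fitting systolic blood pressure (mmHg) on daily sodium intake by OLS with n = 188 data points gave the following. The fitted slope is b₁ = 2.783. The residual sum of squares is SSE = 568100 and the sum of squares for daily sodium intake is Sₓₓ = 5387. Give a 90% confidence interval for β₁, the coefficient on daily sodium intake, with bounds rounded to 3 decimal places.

(1.538, 4.028)

MSE = SSE/(n − 2) = 568100/186 = 3054.3.
SE(b₁) = √(MSE/Sₓₓ) = √(3054.3/5387) = 0.752978.
df = n − 2 = 186.
t* = t_{0.05, 186} = 1.653087.
Margin = t* × SE = 1.653087 × 0.752978 = 1.24474.
CI: 2.783 ± 1.24474 → (1.538, 4.028).
With 90% confidence, each one-unit increase in daily sodium intake is associated with a change of between 1.538 and 4.028 mmHg in systolic blood pressure.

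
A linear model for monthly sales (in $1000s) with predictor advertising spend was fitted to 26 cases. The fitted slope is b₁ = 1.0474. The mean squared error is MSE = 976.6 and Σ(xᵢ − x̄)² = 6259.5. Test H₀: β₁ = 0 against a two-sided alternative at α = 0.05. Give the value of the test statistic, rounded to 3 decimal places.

SE(b₁) = √(MSE/Sₓₓ) = √(976.6/6259.5) = 0.394992.
t = 1.0474 / 0.394992 = 2.652.
df = n − 2 = 24.
Two-sided p ≈ 0.0140, which is < 0.05, so reject H₀.
There is evidence that advertising spend is associated with monthly sales.

t = 2.652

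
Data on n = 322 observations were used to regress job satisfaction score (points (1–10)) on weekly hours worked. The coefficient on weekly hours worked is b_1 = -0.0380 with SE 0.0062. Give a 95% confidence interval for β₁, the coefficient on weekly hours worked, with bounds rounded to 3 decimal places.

(-0.050, -0.026)

df = n − 2 = 322 − 2 = 320.
t* = t_{0.025, 320} = 1.967405.
Margin = t* × SE = 1.967405 × 0.0062 = 0.01220.
CI: -0.0380 ± 0.01220 → (-0.050, -0.026).
With 95% confidence, each one-unit increase in weekly hours worked is associated with a change of between -0.050 and -0.026 points (1–10) in job satisfaction score.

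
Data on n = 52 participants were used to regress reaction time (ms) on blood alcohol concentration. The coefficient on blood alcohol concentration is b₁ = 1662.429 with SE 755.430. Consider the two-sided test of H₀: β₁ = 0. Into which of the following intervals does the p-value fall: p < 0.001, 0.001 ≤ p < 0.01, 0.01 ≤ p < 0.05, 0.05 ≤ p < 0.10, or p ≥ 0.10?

t = 1662.429 / 755.430 = 2.201.
df = n − 2 = 52 − 2 = 50.
Two-sided p = 2·P(T_{50} > |t|) ≈ 0.0324.
So 0.01 ≤ p < 0.05.

0.01 ≤ p < 0.05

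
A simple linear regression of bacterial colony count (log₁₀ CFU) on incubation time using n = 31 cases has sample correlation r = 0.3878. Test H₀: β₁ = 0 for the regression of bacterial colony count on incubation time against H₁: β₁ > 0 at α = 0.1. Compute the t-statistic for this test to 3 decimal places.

t = r·√(n − 2)/√(1 − r²) = 0.3878·√29/√0.849611 = 2.266.
df = n − 2 = 29.
One-sided p ≈ 0.0156, which is < 0.1, so reject H₀.
There is evidence of a linear association between incubation time and bacterial colony count.

t = 2.266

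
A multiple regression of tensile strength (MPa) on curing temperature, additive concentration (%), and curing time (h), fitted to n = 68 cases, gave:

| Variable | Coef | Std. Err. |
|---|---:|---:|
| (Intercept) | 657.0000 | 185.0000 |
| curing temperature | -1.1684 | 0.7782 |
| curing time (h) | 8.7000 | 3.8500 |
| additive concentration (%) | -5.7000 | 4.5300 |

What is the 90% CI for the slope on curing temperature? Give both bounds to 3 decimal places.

(-2.467, 0.130)

Read off: b = -1.1684, SE = 0.7782 for curing temperature.
df = n − k − 1 = 68 − 3 − 1 = 64.
t* = t_{0.05, 64} = 1.669013.
Margin = t* × SE = 1.669013 × 0.7782 = 1.29883.
CI: -1.1684 ± 1.29883 → (-2.467, 0.130).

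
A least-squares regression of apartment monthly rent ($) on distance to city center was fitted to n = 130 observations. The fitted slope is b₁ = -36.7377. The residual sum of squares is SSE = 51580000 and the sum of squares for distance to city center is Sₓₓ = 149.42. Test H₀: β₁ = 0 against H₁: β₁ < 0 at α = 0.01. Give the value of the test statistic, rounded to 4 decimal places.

MSE = SSE/(n − 2) = 51580000/128 = 402969.
SE(b₁) = √(MSE/Sₓₓ) = √(402969/149.42) = 51.9316.
t = -36.7377 / 51.9316 = -0.7074.
df = n − 2 = 128.
One-sided p ≈ 0.2403, which is ≥ 0.01, so fail to reject H₀.
The data do not give significant evidence that the true slope on distance to city center is negative.

t = -0.7074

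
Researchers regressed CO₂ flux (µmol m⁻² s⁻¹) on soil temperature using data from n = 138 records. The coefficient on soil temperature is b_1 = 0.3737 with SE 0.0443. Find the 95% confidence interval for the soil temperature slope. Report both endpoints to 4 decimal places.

(0.2861, 0.4613)

df = n − 2 = 138 − 2 = 136.
t* = t_{0.025, 136} = 1.977561.
Margin = t* × SE = 1.977561 × 0.0443 = 0.087606.
CI: 0.3737 ± 0.087606 → (0.2861, 0.4613).
With 95% confidence, each one-unit increase in soil temperature is associated with a change of between 0.2861 and 0.4613 µmol m⁻² s⁻¹ in CO₂ flux.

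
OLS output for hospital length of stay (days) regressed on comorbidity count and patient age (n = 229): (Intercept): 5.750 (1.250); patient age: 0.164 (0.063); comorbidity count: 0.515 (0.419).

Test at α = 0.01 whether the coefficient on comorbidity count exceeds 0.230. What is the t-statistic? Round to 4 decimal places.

t = 0.6802

Read off: b = 0.515, SE = 0.419 for comorbidity count.
H₀: β₁ = 0.230 vs H₁: β₁ > 0.230.
t = (0.515 − 0.230) / 0.419 = 0.6802.
df = n − k − 1 = 229 − 2 − 1 = 226.
One-sided p ≈ 0.2485, which is ≥ 0.01, so fail to reject H₀.
The data do not give significant evidence that the true slope on comorbidity count exceeds 0.230 days per unit, holding the other predictors fixed.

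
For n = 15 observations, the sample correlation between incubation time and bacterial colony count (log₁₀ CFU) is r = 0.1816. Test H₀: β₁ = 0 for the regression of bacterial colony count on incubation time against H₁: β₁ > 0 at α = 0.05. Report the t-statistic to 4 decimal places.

t = 0.6658

t = r·√(n − 2)/√(1 − r²) = 0.1816·√13/√0.967021 = 0.6658.
df = n − 2 = 13.
One-sided p ≈ 0.2586, which is ≥ 0.05, so fail to reject H₀.
The data do not give significant evidence of a linear association between incubation time and bacterial colony count.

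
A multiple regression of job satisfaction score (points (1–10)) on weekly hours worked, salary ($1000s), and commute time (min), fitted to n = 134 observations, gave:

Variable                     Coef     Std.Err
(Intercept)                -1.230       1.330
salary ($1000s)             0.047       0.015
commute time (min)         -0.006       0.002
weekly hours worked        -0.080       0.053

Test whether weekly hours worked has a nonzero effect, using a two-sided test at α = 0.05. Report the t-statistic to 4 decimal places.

t = -1.5094

Read off: b = -0.080, SE = 0.053 for weekly hours worked.
H₀: β₁ = 0 vs H₁: β₁ ≠ 0.
t = -0.080 / 0.053 = -1.5094.
df = n − k − 1 = 134 − 3 − 1 = 130.
Two-sided p ≈ 0.1336, which is ≥ 0.05, so fail to reject H₀.
The data do not give significant evidence of an association between weekly hours worked and job satisfaction score, after adjusting for the other predictors.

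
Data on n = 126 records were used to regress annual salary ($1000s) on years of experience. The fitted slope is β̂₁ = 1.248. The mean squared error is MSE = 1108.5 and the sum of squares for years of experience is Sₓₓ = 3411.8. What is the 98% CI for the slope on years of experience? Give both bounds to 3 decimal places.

(-0.095, 2.591)

SE(β̂₁) = √(MSE/Sₓₓ) = √(1108.5/3411.8) = 0.570002.
df = n − 2 = 124.
t* = t_{0.01, 124} = 2.356797.
Margin = t* × SE = 2.356797 × 0.570002 = 1.34338.
CI: 1.248 ± 1.34338 → (-0.095, 2.591).
With 98% confidence, each one-unit increase in years of experience is associated with a change of between -0.095 and 2.591 $1000s in annual salary.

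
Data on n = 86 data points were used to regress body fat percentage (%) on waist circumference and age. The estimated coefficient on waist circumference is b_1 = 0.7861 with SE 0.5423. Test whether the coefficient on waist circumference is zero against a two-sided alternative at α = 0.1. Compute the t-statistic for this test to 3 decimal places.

H₀: β₁ = 0 vs H₁: β₁ ≠ 0.
t = (b_1 − β₁⁰)/SE = 0.7861 / 0.5423 = 1.450.
df = n − k − 1 = 86 − 2 − 1 = 83.
Two-sided p ≈ 0.1509, which is ≥ 0.1, so fail to reject H₀.
The data do not give significant evidence of an association between waist circumference and body fat percentage, after adjusting for the other predictors.

t = 1.450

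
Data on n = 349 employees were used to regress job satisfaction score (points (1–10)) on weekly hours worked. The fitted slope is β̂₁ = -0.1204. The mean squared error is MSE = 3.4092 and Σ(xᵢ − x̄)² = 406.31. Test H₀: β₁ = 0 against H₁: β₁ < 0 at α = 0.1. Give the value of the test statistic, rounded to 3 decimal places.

t = -1.314

SE(β̂₁) = √(MSE/Sₓₓ) = √(3.4092/406.31) = 0.0916004.
t = -0.1204 / 0.0916004 = -1.314.
df = n − 2 = 347.
One-sided p ≈ 0.0948, which is < 0.1, so reject H₀.
There is evidence that the true slope on weekly hours worked is negative.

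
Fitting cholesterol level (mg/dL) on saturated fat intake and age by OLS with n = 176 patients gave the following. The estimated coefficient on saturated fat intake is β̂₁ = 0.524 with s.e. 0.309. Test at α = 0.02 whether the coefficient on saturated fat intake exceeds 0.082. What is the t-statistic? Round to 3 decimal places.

H₀: β₁ = 0.082 vs H₁: β₁ > 0.082.
t = (β̂₁ − β₁⁰)/SE = (0.524 − 0.082) / 0.309 = 1.430.
df = n − k − 1 = 176 − 2 − 1 = 173.
One-sided p ≈ 0.0772, which is ≥ 0.02, so fail to reject H₀.
The data do not give significant evidence that the true slope on saturated fat intake exceeds 0.082 mg/dL per unit, holding the other predictors fixed.

t = 1.430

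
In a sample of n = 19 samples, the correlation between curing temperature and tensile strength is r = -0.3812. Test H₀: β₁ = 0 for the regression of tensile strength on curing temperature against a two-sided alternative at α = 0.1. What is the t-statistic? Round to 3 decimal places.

t = r·√(n − 2)/√(1 − r²) = -0.3812·√17/√0.854687 = -1.700.
df = n − 2 = 17.
Two-sided p ≈ 0.1073, which is ≥ 0.1, so fail to reject H₀.
The data do not give significant evidence of a linear association between curing temperature and tensile strength.

t = -1.700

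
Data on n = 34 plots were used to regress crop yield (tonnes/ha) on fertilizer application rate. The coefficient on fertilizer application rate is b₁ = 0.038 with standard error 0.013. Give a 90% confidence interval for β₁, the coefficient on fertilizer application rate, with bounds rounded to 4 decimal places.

(0.0160, 0.0600)

df = n − 2 = 34 − 2 = 32.
t* = t_{0.05, 32} = 1.693889.
Margin = t* × SE = 1.693889 × 0.013 = 0.022021.
CI: 0.038 ± 0.022021 → (0.0160, 0.0600).
With 90% confidence, each one-unit increase in fertilizer application rate is associated with a change of between 0.0160 and 0.0600 tonnes/ha in crop yield.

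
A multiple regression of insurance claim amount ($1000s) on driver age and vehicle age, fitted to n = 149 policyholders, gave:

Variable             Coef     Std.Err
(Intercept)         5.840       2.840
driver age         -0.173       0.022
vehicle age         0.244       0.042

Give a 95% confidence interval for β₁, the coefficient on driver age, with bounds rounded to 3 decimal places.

(-0.216, -0.130)

Read off: b = -0.173, SE = 0.022 for driver age.
df = n − k − 1 = 149 − 2 − 1 = 146.
t* = t_{0.025, 146} = 1.976346.
Margin = t* × SE = 1.976346 × 0.022 = 0.04348.
CI: -0.173 ± 0.04348 → (-0.216, -0.130).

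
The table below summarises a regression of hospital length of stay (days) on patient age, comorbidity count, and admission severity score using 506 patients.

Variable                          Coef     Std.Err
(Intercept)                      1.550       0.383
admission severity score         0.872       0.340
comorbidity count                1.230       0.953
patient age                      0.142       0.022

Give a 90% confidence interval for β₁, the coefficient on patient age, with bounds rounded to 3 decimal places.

Read off: b = 0.142, SE = 0.022 for patient age.
df = n − k − 1 = 506 − 3 − 1 = 502.
t* = t_{0.05, 502} = 1.647895.
Margin = t* × SE = 1.647895 × 0.022 = 0.03625.
CI: 0.142 ± 0.03625 → (0.106, 0.178).

(0.106, 0.178)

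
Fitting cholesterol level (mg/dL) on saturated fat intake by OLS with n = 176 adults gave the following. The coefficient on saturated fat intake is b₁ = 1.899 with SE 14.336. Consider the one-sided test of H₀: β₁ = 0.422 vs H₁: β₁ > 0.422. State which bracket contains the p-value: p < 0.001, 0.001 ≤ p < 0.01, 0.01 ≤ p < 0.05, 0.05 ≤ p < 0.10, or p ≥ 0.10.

t = (1.899 − 0.422) / 14.336 = 0.103.
df = n − 2 = 176 − 2 = 174.
One-sided p = P(T_{174} > t) ≈ 0.4590.
So p ≥ 0.10.

p ≥ 0.10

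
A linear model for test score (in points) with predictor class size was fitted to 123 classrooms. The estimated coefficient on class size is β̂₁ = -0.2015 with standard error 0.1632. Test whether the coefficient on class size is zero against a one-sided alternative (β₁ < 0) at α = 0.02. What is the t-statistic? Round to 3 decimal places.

H₀: β₁ = 0 vs H₁: β₁ < 0.
t = (β̂₁ − β₁⁰)/SE = -0.2015 / 0.1632 = -1.235.
df = n − 2 = 123 − 2 = 121.
One-sided p ≈ 0.1097, which is ≥ 0.02, so fail to reject H₀.
The data do not give significant evidence that the true slope on class size is negative.

t = -1.235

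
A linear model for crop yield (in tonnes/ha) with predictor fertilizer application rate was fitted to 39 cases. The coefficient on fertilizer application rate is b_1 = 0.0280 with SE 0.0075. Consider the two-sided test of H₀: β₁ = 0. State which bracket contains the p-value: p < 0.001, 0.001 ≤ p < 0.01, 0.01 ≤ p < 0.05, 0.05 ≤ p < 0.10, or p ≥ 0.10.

p < 0.001

t = 0.0280 / 0.0075 = 3.733.
df = n − 2 = 39 − 2 = 37.
Two-sided p = 2·P(T_{37} > |t|) ≈ 0.0006.
So p < 0.001.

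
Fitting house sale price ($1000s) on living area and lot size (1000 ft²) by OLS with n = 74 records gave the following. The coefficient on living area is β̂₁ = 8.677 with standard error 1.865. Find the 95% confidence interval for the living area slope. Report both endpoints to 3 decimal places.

(4.958, 12.396)

df = n − k − 1 = 74 − 2 − 1 = 71.
t* = t_{0.025, 71} = 1.993943.
Margin = t* × SE = 1.993943 × 1.865 = 3.71870.
CI: 8.677 ± 3.71870 → (4.958, 12.396).
With 95% confidence, each one-unit increase in living area is associated with a change of between 4.958 and 12.396 $1000s in house sale price, holding the other predictors fixed.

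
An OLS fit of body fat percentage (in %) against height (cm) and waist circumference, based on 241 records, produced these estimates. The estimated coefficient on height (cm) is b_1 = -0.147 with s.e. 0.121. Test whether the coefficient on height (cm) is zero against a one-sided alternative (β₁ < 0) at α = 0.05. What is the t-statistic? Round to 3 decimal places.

t = -1.215

H₀: β₁ = 0 vs H₁: β₁ < 0.
t = (b_1 − β₁⁰)/SE = -0.147 / 0.121 = -1.215.
df = n − k − 1 = 241 − 2 − 1 = 238.
One-sided p ≈ 0.1128, which is ≥ 0.05, so fail to reject H₀.
The data do not give significant evidence that the true slope on height (cm) is negative, holding the other predictors fixed.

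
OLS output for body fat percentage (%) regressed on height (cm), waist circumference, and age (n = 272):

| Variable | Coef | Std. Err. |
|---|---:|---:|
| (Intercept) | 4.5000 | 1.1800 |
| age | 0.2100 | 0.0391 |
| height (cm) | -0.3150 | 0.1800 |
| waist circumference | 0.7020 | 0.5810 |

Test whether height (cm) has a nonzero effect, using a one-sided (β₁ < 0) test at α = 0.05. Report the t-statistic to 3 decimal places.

Read off: b = -0.3150, SE = 0.1800 for height (cm).
H₀: β₁ = 0 vs H₁: β₁ < 0.
t = -0.3150 / 0.1800 = -1.750.
df = n − k − 1 = 272 − 3 − 1 = 268.
One-sided p ≈ 0.0406, which is < 0.05, so reject H₀.
There is evidence that the true slope on height (cm) is negative, holding the other predictors fixed.

t = -1.750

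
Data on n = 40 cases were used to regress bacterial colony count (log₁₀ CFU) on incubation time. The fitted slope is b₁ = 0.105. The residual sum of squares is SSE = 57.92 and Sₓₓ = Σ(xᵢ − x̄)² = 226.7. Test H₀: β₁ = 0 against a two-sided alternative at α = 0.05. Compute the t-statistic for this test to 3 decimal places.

t = 1.281

MSE = SSE/(n − 2) = 57.92/38 = 1.52421.
SE(b₁) = √(MSE/Sₓₓ) = √(1.52421/226.7) = 0.0819968.
t = 0.105 / 0.0819968 = 1.281.
df = n − 2 = 38.
Two-sided p ≈ 0.2081, which is ≥ 0.05, so fail to reject H₀.
The data do not give significant evidence of an association between incubation time and bacterial colony count.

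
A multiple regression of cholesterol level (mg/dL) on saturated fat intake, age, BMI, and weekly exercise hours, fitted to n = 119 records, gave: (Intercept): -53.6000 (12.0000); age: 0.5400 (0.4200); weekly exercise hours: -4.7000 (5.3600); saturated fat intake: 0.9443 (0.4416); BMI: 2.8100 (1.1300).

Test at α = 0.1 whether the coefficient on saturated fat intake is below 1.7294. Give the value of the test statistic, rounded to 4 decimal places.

Read off: b = 0.9443, SE = 0.4416 for saturated fat intake.
H₀: β₁ = 1.7294 vs H₁: β₁ < 1.7294.
t = (0.9443 − 1.7294) / 0.4416 = -1.7779.
df = n − k − 1 = 119 − 4 − 1 = 114.
One-sided p ≈ 0.0390, which is < 0.1, so reject H₀.
There is evidence that the true slope on saturated fat intake is below 1.7294 mg/dL per unit, holding the other predictors fixed.

t = -1.7779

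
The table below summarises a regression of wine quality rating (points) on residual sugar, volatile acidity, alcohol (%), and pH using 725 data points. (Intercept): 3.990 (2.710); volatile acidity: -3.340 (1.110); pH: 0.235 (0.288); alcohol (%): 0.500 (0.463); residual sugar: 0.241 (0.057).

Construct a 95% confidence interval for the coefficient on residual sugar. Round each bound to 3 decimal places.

Read off: b = 0.241, SE = 0.057 for residual sugar.
df = n − k − 1 = 725 − 4 − 1 = 720.
t* = t_{0.025, 720} = 1.963264.
Margin = t* × SE = 1.963264 × 0.057 = 0.11191.
CI: 0.241 ± 0.11191 → (0.129, 0.353).

(0.129, 0.353)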